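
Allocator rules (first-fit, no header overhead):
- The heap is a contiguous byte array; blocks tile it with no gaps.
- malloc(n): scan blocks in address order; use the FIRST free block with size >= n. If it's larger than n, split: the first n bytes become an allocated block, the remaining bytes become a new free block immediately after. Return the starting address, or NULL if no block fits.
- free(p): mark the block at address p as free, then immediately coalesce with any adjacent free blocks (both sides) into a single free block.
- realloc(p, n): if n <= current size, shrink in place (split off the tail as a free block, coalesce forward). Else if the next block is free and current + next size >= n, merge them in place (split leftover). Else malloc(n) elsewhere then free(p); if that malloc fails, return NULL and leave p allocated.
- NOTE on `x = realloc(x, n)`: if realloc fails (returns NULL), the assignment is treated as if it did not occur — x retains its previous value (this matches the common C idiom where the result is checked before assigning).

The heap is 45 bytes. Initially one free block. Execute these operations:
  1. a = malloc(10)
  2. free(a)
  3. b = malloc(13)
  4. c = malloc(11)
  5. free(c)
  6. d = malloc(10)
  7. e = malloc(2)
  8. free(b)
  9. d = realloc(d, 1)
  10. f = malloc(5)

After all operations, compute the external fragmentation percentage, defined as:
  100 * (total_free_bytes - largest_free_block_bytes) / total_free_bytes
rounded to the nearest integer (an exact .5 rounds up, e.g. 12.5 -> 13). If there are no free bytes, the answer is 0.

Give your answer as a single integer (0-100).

Answer: 46

Derivation:
Op 1: a = malloc(10) -> a = 0; heap: [0-9 ALLOC][10-44 FREE]
Op 2: free(a) -> (freed a); heap: [0-44 FREE]
Op 3: b = malloc(13) -> b = 0; heap: [0-12 ALLOC][13-44 FREE]
Op 4: c = malloc(11) -> c = 13; heap: [0-12 ALLOC][13-23 ALLOC][24-44 FREE]
Op 5: free(c) -> (freed c); heap: [0-12 ALLOC][13-44 FREE]
Op 6: d = malloc(10) -> d = 13; heap: [0-12 ALLOC][13-22 ALLOC][23-44 FREE]
Op 7: e = malloc(2) -> e = 23; heap: [0-12 ALLOC][13-22 ALLOC][23-24 ALLOC][25-44 FREE]
Op 8: free(b) -> (freed b); heap: [0-12 FREE][13-22 ALLOC][23-24 ALLOC][25-44 FREE]
Op 9: d = realloc(d, 1) -> d = 13; heap: [0-12 FREE][13-13 ALLOC][14-22 FREE][23-24 ALLOC][25-44 FREE]
Op 10: f = malloc(5) -> f = 0; heap: [0-4 ALLOC][5-12 FREE][13-13 ALLOC][14-22 FREE][23-24 ALLOC][25-44 FREE]
Free blocks: [8 9 20] total_free=37 largest=20 -> 100*(37-20)/37 = 1700/37 ≈ 45.946 -> rounds to 46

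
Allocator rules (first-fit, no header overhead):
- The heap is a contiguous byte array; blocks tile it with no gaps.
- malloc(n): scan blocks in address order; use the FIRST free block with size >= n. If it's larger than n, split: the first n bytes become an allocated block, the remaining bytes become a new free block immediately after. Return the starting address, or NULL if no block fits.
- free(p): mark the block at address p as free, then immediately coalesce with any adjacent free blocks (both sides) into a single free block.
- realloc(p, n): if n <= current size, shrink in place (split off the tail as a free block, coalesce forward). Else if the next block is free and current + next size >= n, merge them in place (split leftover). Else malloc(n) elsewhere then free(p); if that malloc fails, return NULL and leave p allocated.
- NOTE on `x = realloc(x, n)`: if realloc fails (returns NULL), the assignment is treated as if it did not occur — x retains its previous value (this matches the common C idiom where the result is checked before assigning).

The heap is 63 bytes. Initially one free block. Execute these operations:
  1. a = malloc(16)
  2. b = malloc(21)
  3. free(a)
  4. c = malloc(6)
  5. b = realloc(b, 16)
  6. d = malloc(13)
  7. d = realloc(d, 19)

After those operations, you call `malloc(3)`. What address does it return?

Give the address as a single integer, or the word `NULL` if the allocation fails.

Answer: 6

Derivation:
Op 1: a = malloc(16) -> a = 0; heap: [0-15 ALLOC][16-62 FREE]
Op 2: b = malloc(21) -> b = 16; heap: [0-15 ALLOC][16-36 ALLOC][37-62 FREE]
Op 3: free(a) -> (freed a); heap: [0-15 FREE][16-36 ALLOC][37-62 FREE]
Op 4: c = malloc(6) -> c = 0; heap: [0-5 ALLOC][6-15 FREE][16-36 ALLOC][37-62 FREE]
Op 5: b = realloc(b, 16) -> b = 16; heap: [0-5 ALLOC][6-15 FREE][16-31 ALLOC][32-62 FREE]
Op 6: d = malloc(13) -> d = 32; heap: [0-5 ALLOC][6-15 FREE][16-31 ALLOC][32-44 ALLOC][45-62 FREE]
Op 7: d = realloc(d, 19) -> d = 32; heap: [0-5 ALLOC][6-15 FREE][16-31 ALLOC][32-50 ALLOC][51-62 FREE]
malloc(3): first-fit scan over [0-5 ALLOC][6-15 FREE][16-31 ALLOC][32-50 ALLOC][51-62 FREE] -> 6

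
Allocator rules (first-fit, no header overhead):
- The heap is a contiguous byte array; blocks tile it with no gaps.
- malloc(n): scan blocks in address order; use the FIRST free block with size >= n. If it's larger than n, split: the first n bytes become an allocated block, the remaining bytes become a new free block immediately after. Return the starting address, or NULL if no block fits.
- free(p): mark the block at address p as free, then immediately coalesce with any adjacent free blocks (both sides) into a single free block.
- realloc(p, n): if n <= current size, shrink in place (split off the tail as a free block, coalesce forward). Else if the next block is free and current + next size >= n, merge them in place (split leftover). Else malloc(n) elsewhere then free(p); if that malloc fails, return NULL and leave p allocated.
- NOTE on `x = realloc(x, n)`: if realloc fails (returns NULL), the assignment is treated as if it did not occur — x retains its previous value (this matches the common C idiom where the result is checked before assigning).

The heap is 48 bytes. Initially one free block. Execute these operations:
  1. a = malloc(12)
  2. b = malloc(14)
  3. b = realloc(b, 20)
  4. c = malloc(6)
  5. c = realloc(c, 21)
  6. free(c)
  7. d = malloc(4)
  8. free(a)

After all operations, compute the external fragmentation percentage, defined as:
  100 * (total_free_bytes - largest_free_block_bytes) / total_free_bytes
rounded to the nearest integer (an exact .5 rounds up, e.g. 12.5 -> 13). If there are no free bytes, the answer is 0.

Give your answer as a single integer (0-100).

Op 1: a = malloc(12) -> a = 0; heap: [0-11 ALLOC][12-47 FREE]
Op 2: b = malloc(14) -> b = 12; heap: [0-11 ALLOC][12-25 ALLOC][26-47 FREE]
Op 3: b = realloc(b, 20) -> b = 12; heap: [0-11 ALLOC][12-31 ALLOC][32-47 FREE]
Op 4: c = malloc(6) -> c = 32; heap: [0-11 ALLOC][12-31 ALLOC][32-37 ALLOC][38-47 FREE]
Op 5: c = realloc(c, 21) -> NULL (c unchanged); heap: [0-11 ALLOC][12-31 ALLOC][32-37 ALLOC][38-47 FREE]
Op 6: free(c) -> (freed c); heap: [0-11 ALLOC][12-31 ALLOC][32-47 FREE]
Op 7: d = malloc(4) -> d = 32; heap: [0-11 ALLOC][12-31 ALLOC][32-35 ALLOC][36-47 FREE]
Op 8: free(a) -> (freed a); heap: [0-11 FREE][12-31 ALLOC][32-35 ALLOC][36-47 FREE]
Free blocks: [12 12] total_free=24 largest=12 -> 100*(24-12)/24 = 1200/24 = 50

Answer: 50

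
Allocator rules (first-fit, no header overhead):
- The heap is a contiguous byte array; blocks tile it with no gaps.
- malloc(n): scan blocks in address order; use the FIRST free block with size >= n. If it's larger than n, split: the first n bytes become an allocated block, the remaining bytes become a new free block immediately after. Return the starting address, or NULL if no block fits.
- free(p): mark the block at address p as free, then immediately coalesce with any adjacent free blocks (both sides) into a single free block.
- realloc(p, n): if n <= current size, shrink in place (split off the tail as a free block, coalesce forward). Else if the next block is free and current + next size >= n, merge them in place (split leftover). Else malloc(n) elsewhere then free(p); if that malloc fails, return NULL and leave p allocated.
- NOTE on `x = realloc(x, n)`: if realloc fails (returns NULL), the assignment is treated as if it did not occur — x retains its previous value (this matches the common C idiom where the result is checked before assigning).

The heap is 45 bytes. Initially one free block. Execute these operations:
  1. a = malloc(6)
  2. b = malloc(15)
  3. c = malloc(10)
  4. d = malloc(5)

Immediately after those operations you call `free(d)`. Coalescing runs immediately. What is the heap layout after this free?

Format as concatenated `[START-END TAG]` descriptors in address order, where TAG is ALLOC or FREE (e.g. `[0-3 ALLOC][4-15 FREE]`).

Answer: [0-5 ALLOC][6-20 ALLOC][21-30 ALLOC][31-44 FREE]

Derivation:
Op 1: a = malloc(6) -> a = 0; heap: [0-5 ALLOC][6-44 FREE]
Op 2: b = malloc(15) -> b = 6; heap: [0-5 ALLOC][6-20 ALLOC][21-44 FREE]
Op 3: c = malloc(10) -> c = 21; heap: [0-5 ALLOC][6-20 ALLOC][21-30 ALLOC][31-44 FREE]
Op 4: d = malloc(5) -> d = 31; heap: [0-5 ALLOC][6-20 ALLOC][21-30 ALLOC][31-35 ALLOC][36-44 FREE]
free(d): d = 31 -> block [31-35 ALLOC]; mark free, coalesce with adjacent free neighbors -> [0-5 ALLOC][6-20 ALLOC][21-30 ALLOC][31-44 FREE]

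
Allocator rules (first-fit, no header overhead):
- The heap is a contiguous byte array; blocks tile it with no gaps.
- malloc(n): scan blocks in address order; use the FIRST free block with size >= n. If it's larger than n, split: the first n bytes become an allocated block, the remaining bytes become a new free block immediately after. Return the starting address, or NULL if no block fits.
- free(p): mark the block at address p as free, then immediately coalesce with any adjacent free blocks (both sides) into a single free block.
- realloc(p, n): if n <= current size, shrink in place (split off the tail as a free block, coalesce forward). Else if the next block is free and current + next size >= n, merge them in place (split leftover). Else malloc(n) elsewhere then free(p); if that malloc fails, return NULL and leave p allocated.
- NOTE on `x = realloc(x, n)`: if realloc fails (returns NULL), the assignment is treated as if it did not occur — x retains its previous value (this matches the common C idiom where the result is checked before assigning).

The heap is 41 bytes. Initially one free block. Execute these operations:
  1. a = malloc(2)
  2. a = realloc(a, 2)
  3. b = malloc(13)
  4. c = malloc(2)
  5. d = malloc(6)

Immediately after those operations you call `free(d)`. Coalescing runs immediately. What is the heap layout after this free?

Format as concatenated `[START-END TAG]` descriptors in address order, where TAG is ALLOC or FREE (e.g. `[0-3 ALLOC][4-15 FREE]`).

Answer: [0-1 ALLOC][2-14 ALLOC][15-16 ALLOC][17-40 FREE]

Derivation:
Op 1: a = malloc(2) -> a = 0; heap: [0-1 ALLOC][2-40 FREE]
Op 2: a = realloc(a, 2) -> a = 0; heap: [0-1 ALLOC][2-40 FREE]
Op 3: b = malloc(13) -> b = 2; heap: [0-1 ALLOC][2-14 ALLOC][15-40 FREE]
Op 4: c = malloc(2) -> c = 15; heap: [0-1 ALLOC][2-14 ALLOC][15-16 ALLOC][17-40 FREE]
Op 5: d = malloc(6) -> d = 17; heap: [0-1 ALLOC][2-14 ALLOC][15-16 ALLOC][17-22 ALLOC][23-40 FREE]
free(d): d = 17 -> block [17-22 ALLOC]; mark free, coalesce with adjacent free neighbors -> [0-1 ALLOC][2-14 ALLOC][15-16 ALLOC][17-40 FREE]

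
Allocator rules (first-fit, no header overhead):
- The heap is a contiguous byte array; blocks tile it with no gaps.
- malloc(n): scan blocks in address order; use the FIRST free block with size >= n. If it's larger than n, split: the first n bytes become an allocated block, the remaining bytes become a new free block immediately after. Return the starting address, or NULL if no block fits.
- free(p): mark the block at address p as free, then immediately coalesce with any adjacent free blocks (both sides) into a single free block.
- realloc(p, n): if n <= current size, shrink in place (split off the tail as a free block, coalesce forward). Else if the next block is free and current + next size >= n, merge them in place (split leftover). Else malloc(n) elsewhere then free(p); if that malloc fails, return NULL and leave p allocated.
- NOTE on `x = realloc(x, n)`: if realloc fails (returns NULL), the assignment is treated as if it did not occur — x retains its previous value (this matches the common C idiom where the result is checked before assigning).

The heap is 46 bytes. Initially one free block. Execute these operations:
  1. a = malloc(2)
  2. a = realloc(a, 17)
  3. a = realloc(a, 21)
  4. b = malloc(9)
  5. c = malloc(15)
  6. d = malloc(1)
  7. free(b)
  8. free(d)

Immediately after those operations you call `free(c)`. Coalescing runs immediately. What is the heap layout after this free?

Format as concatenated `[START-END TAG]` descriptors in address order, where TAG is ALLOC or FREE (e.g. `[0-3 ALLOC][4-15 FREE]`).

Answer: [0-20 ALLOC][21-45 FREE]

Derivation:
Op 1: a = malloc(2) -> a = 0; heap: [0-1 ALLOC][2-45 FREE]
Op 2: a = realloc(a, 17) -> a = 0; heap: [0-16 ALLOC][17-45 FREE]
Op 3: a = realloc(a, 21) -> a = 0; heap: [0-20 ALLOC][21-45 FREE]
Op 4: b = malloc(9) -> b = 21; heap: [0-20 ALLOC][21-29 ALLOC][30-45 FREE]
Op 5: c = malloc(15) -> c = 30; heap: [0-20 ALLOC][21-29 ALLOC][30-44 ALLOC][45-45 FREE]
Op 6: d = malloc(1) -> d = 45; heap: [0-20 ALLOC][21-29 ALLOC][30-44 ALLOC][45-45 ALLOC]
Op 7: free(b) -> (freed b); heap: [0-20 ALLOC][21-29 FREE][30-44 ALLOC][45-45 ALLOC]
Op 8: free(d) -> (freed d); heap: [0-20 ALLOC][21-29 FREE][30-44 ALLOC][45-45 FREE]
free(c): c = 30 -> block [30-44 ALLOC]; mark free, coalesce with adjacent free neighbors -> [0-20 ALLOC][21-45 FREE]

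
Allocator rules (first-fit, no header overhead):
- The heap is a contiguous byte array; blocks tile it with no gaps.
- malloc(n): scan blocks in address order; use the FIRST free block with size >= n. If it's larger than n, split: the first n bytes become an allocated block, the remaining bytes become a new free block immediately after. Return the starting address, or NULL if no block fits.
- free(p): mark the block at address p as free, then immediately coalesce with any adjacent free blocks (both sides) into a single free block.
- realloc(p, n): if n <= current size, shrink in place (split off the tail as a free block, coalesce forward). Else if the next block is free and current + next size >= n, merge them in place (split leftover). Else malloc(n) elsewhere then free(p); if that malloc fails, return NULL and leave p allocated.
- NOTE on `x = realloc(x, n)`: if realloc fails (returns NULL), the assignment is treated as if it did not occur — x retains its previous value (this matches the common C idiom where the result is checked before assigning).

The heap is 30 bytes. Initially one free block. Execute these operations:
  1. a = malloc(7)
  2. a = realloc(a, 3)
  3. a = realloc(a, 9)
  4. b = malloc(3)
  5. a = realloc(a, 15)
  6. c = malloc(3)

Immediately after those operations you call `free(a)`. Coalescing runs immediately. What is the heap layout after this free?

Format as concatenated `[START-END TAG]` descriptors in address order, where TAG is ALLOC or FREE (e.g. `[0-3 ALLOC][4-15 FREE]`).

Answer: [0-2 ALLOC][3-8 FREE][9-11 ALLOC][12-29 FREE]

Derivation:
Op 1: a = malloc(7) -> a = 0; heap: [0-6 ALLOC][7-29 FREE]
Op 2: a = realloc(a, 3) -> a = 0; heap: [0-2 ALLOC][3-29 FREE]
Op 3: a = realloc(a, 9) -> a = 0; heap: [0-8 ALLOC][9-29 FREE]
Op 4: b = malloc(3) -> b = 9; heap: [0-8 ALLOC][9-11 ALLOC][12-29 FREE]
Op 5: a = realloc(a, 15) -> a = 12; heap: [0-8 FREE][9-11 ALLOC][12-26 ALLOC][27-29 FREE]
Op 6: c = malloc(3) -> c = 0; heap: [0-2 ALLOC][3-8 FREE][9-11 ALLOC][12-26 ALLOC][27-29 FREE]
free(a): a = 12 -> block [12-26 ALLOC]; mark free, coalesce with adjacent free neighbors -> [0-2 ALLOC][3-8 FREE][9-11 ALLOC][12-29 FREE]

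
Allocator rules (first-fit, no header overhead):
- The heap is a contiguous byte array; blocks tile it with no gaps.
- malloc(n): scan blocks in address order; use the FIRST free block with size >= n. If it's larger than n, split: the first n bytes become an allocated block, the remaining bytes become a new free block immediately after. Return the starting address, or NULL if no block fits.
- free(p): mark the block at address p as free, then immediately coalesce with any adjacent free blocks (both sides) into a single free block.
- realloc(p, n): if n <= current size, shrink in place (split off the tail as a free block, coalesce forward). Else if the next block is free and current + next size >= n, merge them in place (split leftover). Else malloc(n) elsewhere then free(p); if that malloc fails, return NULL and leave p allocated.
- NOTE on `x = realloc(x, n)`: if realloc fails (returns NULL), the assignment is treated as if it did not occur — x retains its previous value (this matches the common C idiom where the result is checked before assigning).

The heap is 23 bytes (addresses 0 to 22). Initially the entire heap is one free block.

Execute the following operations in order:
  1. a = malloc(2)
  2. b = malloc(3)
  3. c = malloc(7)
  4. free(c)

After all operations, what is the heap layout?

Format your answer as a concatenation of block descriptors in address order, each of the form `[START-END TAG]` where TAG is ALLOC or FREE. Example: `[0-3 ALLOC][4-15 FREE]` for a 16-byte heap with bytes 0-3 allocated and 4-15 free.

Answer: [0-1 ALLOC][2-4 ALLOC][5-22 FREE]

Derivation:
Op 1: a = malloc(2) -> a = 0; heap: [0-1 ALLOC][2-22 FREE]
Op 2: b = malloc(3) -> b = 2; heap: [0-1 ALLOC][2-4 ALLOC][5-22 FREE]
Op 3: c = malloc(7) -> c = 5; heap: [0-1 ALLOC][2-4 ALLOC][5-11 ALLOC][12-22 FREE]
Op 4: free(c) -> (freed c); heap: [0-1 ALLOC][2-4 ALLOC][5-22 FREE]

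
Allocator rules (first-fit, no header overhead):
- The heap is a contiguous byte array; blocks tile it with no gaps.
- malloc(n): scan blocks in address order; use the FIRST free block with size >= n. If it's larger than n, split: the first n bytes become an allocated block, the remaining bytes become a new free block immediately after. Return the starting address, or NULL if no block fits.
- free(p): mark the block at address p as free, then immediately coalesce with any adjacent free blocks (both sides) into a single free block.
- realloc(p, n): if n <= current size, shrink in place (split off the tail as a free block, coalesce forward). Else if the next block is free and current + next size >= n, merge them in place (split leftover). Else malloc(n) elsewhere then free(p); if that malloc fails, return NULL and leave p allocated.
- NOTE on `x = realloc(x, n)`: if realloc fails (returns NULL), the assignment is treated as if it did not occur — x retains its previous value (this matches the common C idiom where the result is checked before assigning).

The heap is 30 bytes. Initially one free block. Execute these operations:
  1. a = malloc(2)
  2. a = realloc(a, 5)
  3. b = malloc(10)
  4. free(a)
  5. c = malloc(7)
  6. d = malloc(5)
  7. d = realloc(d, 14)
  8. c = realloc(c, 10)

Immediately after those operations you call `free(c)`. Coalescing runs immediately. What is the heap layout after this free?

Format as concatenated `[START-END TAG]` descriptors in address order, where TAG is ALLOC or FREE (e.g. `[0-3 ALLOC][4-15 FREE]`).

Answer: [0-4 ALLOC][5-14 ALLOC][15-29 FREE]

Derivation:
Op 1: a = malloc(2) -> a = 0; heap: [0-1 ALLOC][2-29 FREE]
Op 2: a = realloc(a, 5) -> a = 0; heap: [0-4 ALLOC][5-29 FREE]
Op 3: b = malloc(10) -> b = 5; heap: [0-4 ALLOC][5-14 ALLOC][15-29 FREE]
Op 4: free(a) -> (freed a); heap: [0-4 FREE][5-14 ALLOC][15-29 FREE]
Op 5: c = malloc(7) -> c = 15; heap: [0-4 FREE][5-14 ALLOC][15-21 ALLOC][22-29 FREE]
Op 6: d = malloc(5) -> d = 0; heap: [0-4 ALLOC][5-14 ALLOC][15-21 ALLOC][22-29 FREE]
Op 7: d = realloc(d, 14) -> NULL (d unchanged); heap: [0-4 ALLOC][5-14 ALLOC][15-21 ALLOC][22-29 FREE]
Op 8: c = realloc(c, 10) -> c = 15; heap: [0-4 ALLOC][5-14 ALLOC][15-24 ALLOC][25-29 FREE]
free(c): c = 15 -> block [15-24 ALLOC]; mark free, coalesce with adjacent free neighbors -> [0-4 ALLOC][5-14 ALLOC][15-29 FREE]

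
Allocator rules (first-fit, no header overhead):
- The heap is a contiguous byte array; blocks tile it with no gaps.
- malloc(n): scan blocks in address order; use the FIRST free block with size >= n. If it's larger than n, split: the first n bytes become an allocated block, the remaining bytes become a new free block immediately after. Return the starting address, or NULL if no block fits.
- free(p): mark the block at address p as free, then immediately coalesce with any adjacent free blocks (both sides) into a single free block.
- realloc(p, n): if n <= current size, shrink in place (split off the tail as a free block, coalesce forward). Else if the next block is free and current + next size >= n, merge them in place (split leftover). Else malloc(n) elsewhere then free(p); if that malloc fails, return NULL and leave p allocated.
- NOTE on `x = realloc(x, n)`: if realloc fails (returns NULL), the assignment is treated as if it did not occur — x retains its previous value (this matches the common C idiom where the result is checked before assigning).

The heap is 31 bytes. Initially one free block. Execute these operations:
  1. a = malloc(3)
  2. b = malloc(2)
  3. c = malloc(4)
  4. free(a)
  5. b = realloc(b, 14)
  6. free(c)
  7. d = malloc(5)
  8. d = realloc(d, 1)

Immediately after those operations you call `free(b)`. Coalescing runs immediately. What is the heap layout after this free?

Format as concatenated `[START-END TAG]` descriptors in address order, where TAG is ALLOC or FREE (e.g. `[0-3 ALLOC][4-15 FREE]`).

Answer: [0-0 ALLOC][1-30 FREE]

Derivation:
Op 1: a = malloc(3) -> a = 0; heap: [0-2 ALLOC][3-30 FREE]
Op 2: b = malloc(2) -> b = 3; heap: [0-2 ALLOC][3-4 ALLOC][5-30 FREE]
Op 3: c = malloc(4) -> c = 5; heap: [0-2 ALLOC][3-4 ALLOC][5-8 ALLOC][9-30 FREE]
Op 4: free(a) -> (freed a); heap: [0-2 FREE][3-4 ALLOC][5-8 ALLOC][9-30 FREE]
Op 5: b = realloc(b, 14) -> b = 9; heap: [0-4 FREE][5-8 ALLOC][9-22 ALLOC][23-30 FREE]
Op 6: free(c) -> (freed c); heap: [0-8 FREE][9-22 ALLOC][23-30 FREE]
Op 7: d = malloc(5) -> d = 0; heap: [0-4 ALLOC][5-8 FREE][9-22 ALLOC][23-30 FREE]
Op 8: d = realloc(d, 1) -> d = 0; heap: [0-0 ALLOC][1-8 FREE][9-22 ALLOC][23-30 FREE]
free(b): b = 9 -> block [9-22 ALLOC]; mark free, coalesce with adjacent free neighbors -> [0-0 ALLOC][1-30 FREE]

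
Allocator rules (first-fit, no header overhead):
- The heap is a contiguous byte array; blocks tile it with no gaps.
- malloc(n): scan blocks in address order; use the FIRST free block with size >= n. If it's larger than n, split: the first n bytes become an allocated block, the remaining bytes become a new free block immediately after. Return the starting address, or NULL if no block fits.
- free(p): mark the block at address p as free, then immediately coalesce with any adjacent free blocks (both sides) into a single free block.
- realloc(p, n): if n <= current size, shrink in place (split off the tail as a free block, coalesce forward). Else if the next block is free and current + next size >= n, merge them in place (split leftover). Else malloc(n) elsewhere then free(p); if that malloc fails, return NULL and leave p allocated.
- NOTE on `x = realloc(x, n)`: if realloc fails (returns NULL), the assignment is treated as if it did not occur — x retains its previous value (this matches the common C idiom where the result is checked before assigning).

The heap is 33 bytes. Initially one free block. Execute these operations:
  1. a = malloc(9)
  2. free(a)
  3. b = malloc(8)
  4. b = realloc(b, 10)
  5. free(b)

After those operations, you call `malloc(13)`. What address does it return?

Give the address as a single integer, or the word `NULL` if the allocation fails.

Answer: 0

Derivation:
Op 1: a = malloc(9) -> a = 0; heap: [0-8 ALLOC][9-32 FREE]
Op 2: free(a) -> (freed a); heap: [0-32 FREE]
Op 3: b = malloc(8) -> b = 0; heap: [0-7 ALLOC][8-32 FREE]
Op 4: b = realloc(b, 10) -> b = 0; heap: [0-9 ALLOC][10-32 FREE]
Op 5: free(b) -> (freed b); heap: [0-32 FREE]
malloc(13): first-fit scan over [0-32 FREE] -> 0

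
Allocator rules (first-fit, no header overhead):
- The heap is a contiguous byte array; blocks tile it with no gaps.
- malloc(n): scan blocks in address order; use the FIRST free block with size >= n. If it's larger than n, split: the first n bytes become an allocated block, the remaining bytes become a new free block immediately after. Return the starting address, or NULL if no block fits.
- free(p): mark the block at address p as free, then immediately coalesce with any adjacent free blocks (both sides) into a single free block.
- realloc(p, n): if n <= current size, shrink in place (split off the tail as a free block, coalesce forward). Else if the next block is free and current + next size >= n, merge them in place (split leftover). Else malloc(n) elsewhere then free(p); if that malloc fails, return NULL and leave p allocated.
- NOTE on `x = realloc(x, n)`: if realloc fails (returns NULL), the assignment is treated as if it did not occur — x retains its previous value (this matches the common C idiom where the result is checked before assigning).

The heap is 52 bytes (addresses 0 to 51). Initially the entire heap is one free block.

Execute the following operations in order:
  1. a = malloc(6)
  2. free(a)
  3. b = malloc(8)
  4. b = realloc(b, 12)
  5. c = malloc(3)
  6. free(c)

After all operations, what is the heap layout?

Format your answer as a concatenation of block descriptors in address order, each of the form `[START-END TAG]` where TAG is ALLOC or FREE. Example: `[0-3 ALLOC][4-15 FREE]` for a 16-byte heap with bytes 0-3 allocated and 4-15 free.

Answer: [0-11 ALLOC][12-51 FREE]

Derivation:
Op 1: a = malloc(6) -> a = 0; heap: [0-5 ALLOC][6-51 FREE]
Op 2: free(a) -> (freed a); heap: [0-51 FREE]
Op 3: b = malloc(8) -> b = 0; heap: [0-7 ALLOC][8-51 FREE]
Op 4: b = realloc(b, 12) -> b = 0; heap: [0-11 ALLOC][12-51 FREE]
Op 5: c = malloc(3) -> c = 12; heap: [0-11 ALLOC][12-14 ALLOC][15-51 FREE]
Op 6: free(c) -> (freed c); heap: [0-11 ALLOC][12-51 FREE]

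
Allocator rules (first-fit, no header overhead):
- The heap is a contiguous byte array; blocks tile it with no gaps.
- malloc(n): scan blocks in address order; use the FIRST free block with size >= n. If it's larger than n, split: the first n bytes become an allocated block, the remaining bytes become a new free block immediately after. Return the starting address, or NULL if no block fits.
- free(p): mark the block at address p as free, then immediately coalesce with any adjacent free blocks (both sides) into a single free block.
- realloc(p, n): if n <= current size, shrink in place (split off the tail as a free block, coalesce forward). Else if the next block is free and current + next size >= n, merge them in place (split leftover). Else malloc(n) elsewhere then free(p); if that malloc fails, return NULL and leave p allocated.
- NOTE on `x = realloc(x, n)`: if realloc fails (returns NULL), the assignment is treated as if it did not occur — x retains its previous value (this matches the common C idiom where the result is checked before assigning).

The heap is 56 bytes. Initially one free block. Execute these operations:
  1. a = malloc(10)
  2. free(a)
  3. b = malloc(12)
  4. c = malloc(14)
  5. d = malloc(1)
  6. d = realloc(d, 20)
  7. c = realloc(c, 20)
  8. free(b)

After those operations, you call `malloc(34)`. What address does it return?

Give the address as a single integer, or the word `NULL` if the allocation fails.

Op 1: a = malloc(10) -> a = 0; heap: [0-9 ALLOC][10-55 FREE]
Op 2: free(a) -> (freed a); heap: [0-55 FREE]
Op 3: b = malloc(12) -> b = 0; heap: [0-11 ALLOC][12-55 FREE]
Op 4: c = malloc(14) -> c = 12; heap: [0-11 ALLOC][12-25 ALLOC][26-55 FREE]
Op 5: d = malloc(1) -> d = 26; heap: [0-11 ALLOC][12-25 ALLOC][26-26 ALLOC][27-55 FREE]
Op 6: d = realloc(d, 20) -> d = 26; heap: [0-11 ALLOC][12-25 ALLOC][26-45 ALLOC][46-55 FREE]
Op 7: c = realloc(c, 20) -> NULL (c unchanged); heap: [0-11 ALLOC][12-25 ALLOC][26-45 ALLOC][46-55 FREE]
Op 8: free(b) -> (freed b); heap: [0-11 FREE][12-25 ALLOC][26-45 ALLOC][46-55 FREE]
malloc(34): first-fit scan over [0-11 FREE][12-25 ALLOC][26-45 ALLOC][46-55 FREE] -> NULL

Answer: NULL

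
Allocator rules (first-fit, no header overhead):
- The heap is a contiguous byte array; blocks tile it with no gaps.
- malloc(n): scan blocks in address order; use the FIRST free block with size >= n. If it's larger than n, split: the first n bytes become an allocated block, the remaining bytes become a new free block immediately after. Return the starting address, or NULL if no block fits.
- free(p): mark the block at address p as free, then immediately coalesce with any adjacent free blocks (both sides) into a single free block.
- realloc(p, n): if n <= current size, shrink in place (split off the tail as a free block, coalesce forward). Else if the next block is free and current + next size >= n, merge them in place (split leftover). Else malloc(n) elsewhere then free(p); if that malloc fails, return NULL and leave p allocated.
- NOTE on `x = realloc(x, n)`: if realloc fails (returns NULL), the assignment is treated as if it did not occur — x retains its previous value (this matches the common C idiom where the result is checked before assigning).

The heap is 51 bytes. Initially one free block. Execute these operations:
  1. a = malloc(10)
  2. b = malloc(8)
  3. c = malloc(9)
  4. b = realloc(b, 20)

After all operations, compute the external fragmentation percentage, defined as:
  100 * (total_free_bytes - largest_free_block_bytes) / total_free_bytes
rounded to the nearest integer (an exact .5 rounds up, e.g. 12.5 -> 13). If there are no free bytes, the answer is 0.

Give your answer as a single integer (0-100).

Op 1: a = malloc(10) -> a = 0; heap: [0-9 ALLOC][10-50 FREE]
Op 2: b = malloc(8) -> b = 10; heap: [0-9 ALLOC][10-17 ALLOC][18-50 FREE]
Op 3: c = malloc(9) -> c = 18; heap: [0-9 ALLOC][10-17 ALLOC][18-26 ALLOC][27-50 FREE]
Op 4: b = realloc(b, 20) -> b = 27; heap: [0-9 ALLOC][10-17 FREE][18-26 ALLOC][27-46 ALLOC][47-50 FREE]
Free blocks: [8 4] total_free=12 largest=8 -> 100*(12-8)/12 = 400/12 ≈ 33.333 -> rounds to 33

Answer: 33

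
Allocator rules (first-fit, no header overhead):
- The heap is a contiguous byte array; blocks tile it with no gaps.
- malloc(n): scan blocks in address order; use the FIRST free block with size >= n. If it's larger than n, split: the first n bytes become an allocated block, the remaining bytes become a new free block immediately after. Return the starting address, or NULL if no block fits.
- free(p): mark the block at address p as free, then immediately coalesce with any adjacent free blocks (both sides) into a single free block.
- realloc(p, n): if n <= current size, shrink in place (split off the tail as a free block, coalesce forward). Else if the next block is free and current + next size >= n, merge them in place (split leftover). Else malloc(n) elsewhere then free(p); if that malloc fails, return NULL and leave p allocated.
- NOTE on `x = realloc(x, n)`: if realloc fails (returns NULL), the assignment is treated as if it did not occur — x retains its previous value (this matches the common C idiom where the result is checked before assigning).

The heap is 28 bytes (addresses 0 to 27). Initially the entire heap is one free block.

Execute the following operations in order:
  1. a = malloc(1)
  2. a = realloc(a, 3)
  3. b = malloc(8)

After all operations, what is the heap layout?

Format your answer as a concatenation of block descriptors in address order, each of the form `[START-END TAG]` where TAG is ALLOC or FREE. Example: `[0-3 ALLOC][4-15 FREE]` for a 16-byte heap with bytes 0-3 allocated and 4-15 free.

Answer: [0-2 ALLOC][3-10 ALLOC][11-27 FREE]

Derivation:
Op 1: a = malloc(1) -> a = 0; heap: [0-0 ALLOC][1-27 FREE]
Op 2: a = realloc(a, 3) -> a = 0; heap: [0-2 ALLOC][3-27 FREE]
Op 3: b = malloc(8) -> b = 3; heap: [0-2 ALLOC][3-10 ALLOC][11-27 FREE]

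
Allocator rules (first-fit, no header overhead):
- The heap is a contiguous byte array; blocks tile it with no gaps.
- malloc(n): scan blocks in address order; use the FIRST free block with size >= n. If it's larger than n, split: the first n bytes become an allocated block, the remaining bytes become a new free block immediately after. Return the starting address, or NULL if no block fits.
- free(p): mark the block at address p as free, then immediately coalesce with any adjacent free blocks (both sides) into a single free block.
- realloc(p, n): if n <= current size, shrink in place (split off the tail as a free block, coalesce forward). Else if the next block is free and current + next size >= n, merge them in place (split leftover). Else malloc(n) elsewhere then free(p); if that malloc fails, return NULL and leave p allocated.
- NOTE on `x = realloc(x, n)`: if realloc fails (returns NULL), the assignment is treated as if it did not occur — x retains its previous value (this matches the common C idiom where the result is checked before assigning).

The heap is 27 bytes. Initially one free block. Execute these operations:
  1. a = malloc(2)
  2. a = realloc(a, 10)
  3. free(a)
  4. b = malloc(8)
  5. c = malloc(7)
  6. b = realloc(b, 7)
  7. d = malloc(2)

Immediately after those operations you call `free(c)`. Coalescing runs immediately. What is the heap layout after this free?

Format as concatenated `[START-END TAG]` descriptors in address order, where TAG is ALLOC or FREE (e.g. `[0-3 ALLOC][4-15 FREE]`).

Op 1: a = malloc(2) -> a = 0; heap: [0-1 ALLOC][2-26 FREE]
Op 2: a = realloc(a, 10) -> a = 0; heap: [0-9 ALLOC][10-26 FREE]
Op 3: free(a) -> (freed a); heap: [0-26 FREE]
Op 4: b = malloc(8) -> b = 0; heap: [0-7 ALLOC][8-26 FREE]
Op 5: c = malloc(7) -> c = 8; heap: [0-7 ALLOC][8-14 ALLOC][15-26 FREE]
Op 6: b = realloc(b, 7) -> b = 0; heap: [0-6 ALLOC][7-7 FREE][8-14 ALLOC][15-26 FREE]
Op 7: d = malloc(2) -> d = 15; heap: [0-6 ALLOC][7-7 FREE][8-14 ALLOC][15-16 ALLOC][17-26 FREE]
free(c): c = 8 -> block [8-14 ALLOC]; mark free, coalesce with adjacent free neighbors -> [0-6 ALLOC][7-14 FREE][15-16 ALLOC][17-26 FREE]

Answer: [0-6 ALLOC][7-14 FREE][15-16 ALLOC][17-26 FREE]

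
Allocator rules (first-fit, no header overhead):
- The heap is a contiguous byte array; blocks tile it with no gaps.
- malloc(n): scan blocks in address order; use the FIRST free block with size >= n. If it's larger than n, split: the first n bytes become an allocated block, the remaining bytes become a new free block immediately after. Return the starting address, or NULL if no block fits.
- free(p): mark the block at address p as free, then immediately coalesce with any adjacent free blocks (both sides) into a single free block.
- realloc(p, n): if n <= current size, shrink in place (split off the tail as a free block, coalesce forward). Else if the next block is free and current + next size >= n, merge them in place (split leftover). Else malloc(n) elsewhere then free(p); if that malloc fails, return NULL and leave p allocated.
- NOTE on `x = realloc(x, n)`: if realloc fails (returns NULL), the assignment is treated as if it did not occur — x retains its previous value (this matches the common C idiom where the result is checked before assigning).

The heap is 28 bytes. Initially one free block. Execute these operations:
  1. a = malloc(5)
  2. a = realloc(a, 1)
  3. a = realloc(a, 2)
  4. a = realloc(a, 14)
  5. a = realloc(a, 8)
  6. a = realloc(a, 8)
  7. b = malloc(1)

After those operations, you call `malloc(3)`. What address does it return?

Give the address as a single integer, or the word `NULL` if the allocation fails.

Op 1: a = malloc(5) -> a = 0; heap: [0-4 ALLOC][5-27 FREE]
Op 2: a = realloc(a, 1) -> a = 0; heap: [0-0 ALLOC][1-27 FREE]
Op 3: a = realloc(a, 2) -> a = 0; heap: [0-1 ALLOC][2-27 FREE]
Op 4: a = realloc(a, 14) -> a = 0; heap: [0-13 ALLOC][14-27 FREE]
Op 5: a = realloc(a, 8) -> a = 0; heap: [0-7 ALLOC][8-27 FREE]
Op 6: a = realloc(a, 8) -> a = 0; heap: [0-7 ALLOC][8-27 FREE]
Op 7: b = malloc(1) -> b = 8; heap: [0-7 ALLOC][8-8 ALLOC][9-27 FREE]
malloc(3): first-fit scan over [0-7 ALLOC][8-8 ALLOC][9-27 FREE] -> 9

Answer: 9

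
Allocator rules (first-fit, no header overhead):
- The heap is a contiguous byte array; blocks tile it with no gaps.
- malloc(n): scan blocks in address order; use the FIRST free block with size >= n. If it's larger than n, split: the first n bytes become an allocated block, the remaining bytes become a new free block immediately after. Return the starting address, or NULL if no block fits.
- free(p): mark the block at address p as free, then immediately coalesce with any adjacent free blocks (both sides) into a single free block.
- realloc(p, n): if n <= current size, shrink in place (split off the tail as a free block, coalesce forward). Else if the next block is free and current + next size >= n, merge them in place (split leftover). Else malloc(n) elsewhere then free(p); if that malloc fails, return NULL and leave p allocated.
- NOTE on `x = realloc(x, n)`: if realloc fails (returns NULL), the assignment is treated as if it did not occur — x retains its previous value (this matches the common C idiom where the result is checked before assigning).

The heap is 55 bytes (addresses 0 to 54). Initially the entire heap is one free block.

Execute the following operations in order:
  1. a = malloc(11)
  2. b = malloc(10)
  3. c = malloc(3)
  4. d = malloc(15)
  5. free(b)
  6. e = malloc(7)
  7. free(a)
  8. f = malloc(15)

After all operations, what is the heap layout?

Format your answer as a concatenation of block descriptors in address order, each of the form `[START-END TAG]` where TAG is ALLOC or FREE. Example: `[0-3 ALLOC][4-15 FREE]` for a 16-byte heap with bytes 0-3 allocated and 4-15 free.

Answer: [0-10 FREE][11-17 ALLOC][18-20 FREE][21-23 ALLOC][24-38 ALLOC][39-53 ALLOC][54-54 FREE]

Derivation:
Op 1: a = malloc(11) -> a = 0; heap: [0-10 ALLOC][11-54 FREE]
Op 2: b = malloc(10) -> b = 11; heap: [0-10 ALLOC][11-20 ALLOC][21-54 FREE]
Op 3: c = malloc(3) -> c = 21; heap: [0-10 ALLOC][11-20 ALLOC][21-23 ALLOC][24-54 FREE]
Op 4: d = malloc(15) -> d = 24; heap: [0-10 ALLOC][11-20 ALLOC][21-23 ALLOC][24-38 ALLOC][39-54 FREE]
Op 5: free(b) -> (freed b); heap: [0-10 ALLOC][11-20 FREE][21-23 ALLOC][24-38 ALLOC][39-54 FREE]
Op 6: e = malloc(7) -> e = 11; heap: [0-10 ALLOC][11-17 ALLOC][18-20 FREE][21-23 ALLOC][24-38 ALLOC][39-54 FREE]
Op 7: free(a) -> (freed a); heap: [0-10 FREE][11-17 ALLOC][18-20 FREE][21-23 ALLOC][24-38 ALLOC][39-54 FREE]
Op 8: f = malloc(15) -> f = 39; heap: [0-10 FREE][11-17 ALLOC][18-20 FREE][21-23 ALLOC][24-38 ALLOC][39-53 ALLOC][54-54 FREE]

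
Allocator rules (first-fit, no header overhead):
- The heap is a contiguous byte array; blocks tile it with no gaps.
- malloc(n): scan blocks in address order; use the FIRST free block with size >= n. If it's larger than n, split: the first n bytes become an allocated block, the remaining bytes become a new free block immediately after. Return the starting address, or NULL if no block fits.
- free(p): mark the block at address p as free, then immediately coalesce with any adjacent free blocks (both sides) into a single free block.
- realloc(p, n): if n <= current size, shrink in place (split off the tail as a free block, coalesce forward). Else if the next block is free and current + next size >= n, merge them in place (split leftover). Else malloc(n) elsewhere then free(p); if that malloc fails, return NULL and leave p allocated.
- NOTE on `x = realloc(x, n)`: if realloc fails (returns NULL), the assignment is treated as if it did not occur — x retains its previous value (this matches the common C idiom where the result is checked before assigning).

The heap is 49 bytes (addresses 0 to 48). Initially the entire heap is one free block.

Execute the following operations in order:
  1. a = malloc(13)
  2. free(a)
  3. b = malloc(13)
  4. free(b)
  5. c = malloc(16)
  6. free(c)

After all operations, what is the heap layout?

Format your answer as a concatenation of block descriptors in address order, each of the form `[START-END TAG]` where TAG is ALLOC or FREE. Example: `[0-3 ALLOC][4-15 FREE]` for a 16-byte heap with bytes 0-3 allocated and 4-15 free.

Answer: [0-48 FREE]

Derivation:
Op 1: a = malloc(13) -> a = 0; heap: [0-12 ALLOC][13-48 FREE]
Op 2: free(a) -> (freed a); heap: [0-48 FREE]
Op 3: b = malloc(13) -> b = 0; heap: [0-12 ALLOC][13-48 FREE]
Op 4: free(b) -> (freed b); heap: [0-48 FREE]
Op 5: c = malloc(16) -> c = 0; heap: [0-15 ALLOC][16-48 FREE]
Op 6: free(c) -> (freed c); heap: [0-48 FREE]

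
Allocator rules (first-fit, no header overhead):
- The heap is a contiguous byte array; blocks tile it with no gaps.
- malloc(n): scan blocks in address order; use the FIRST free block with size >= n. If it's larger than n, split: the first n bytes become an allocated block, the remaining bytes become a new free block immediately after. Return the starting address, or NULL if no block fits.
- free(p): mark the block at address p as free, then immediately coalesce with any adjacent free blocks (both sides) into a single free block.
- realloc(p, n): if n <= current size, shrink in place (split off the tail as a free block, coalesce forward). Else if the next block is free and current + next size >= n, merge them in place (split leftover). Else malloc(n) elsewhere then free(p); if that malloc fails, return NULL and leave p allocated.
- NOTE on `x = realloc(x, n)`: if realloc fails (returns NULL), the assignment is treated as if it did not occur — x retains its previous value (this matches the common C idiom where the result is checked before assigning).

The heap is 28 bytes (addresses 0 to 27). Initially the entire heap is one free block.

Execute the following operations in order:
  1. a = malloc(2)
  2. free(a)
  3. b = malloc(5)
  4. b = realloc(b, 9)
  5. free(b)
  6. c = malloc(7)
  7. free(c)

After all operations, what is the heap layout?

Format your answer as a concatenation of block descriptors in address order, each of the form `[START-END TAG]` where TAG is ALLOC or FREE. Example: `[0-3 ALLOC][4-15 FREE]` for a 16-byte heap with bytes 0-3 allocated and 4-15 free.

Answer: [0-27 FREE]

Derivation:
Op 1: a = malloc(2) -> a = 0; heap: [0-1 ALLOC][2-27 FREE]
Op 2: free(a) -> (freed a); heap: [0-27 FREE]
Op 3: b = malloc(5) -> b = 0; heap: [0-4 ALLOC][5-27 FREE]
Op 4: b = realloc(b, 9) -> b = 0; heap: [0-8 ALLOC][9-27 FREE]
Op 5: free(b) -> (freed b); heap: [0-27 FREE]
Op 6: c = malloc(7) -> c = 0; heap: [0-6 ALLOC][7-27 FREE]
Op 7: free(c) -> (freed c); heap: [0-27 FREE]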